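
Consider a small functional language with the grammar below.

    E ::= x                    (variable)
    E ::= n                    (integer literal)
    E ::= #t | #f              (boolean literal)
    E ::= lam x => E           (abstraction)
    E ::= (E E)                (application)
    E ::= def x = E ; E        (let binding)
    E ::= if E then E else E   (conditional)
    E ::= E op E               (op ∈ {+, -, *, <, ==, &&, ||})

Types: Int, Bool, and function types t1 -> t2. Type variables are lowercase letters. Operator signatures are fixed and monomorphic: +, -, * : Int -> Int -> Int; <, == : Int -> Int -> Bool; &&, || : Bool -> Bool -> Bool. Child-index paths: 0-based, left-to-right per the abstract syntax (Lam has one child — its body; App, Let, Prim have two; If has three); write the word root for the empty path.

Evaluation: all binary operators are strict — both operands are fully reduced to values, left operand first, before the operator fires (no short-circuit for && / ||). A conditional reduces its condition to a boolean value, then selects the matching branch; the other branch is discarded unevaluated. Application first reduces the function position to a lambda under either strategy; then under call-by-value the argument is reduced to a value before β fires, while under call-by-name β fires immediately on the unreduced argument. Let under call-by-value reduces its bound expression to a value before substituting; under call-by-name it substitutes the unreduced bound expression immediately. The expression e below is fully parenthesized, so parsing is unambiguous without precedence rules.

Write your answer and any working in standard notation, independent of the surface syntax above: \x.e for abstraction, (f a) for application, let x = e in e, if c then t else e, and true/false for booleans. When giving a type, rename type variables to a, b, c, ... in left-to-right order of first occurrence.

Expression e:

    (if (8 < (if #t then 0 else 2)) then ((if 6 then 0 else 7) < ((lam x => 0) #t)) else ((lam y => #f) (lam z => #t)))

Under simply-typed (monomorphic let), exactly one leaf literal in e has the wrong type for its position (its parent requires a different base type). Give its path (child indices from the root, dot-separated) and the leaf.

Answer: 1.0.0 : 6

Trace:
  unify Int ~ Int
  unify Bool ~ Bool
  unify Int ~ Int
  unify Int ~ Int
  unify Bool ~ Bool
  unify Int ~ Bool
  FAIL: mismatch Int ~ Bool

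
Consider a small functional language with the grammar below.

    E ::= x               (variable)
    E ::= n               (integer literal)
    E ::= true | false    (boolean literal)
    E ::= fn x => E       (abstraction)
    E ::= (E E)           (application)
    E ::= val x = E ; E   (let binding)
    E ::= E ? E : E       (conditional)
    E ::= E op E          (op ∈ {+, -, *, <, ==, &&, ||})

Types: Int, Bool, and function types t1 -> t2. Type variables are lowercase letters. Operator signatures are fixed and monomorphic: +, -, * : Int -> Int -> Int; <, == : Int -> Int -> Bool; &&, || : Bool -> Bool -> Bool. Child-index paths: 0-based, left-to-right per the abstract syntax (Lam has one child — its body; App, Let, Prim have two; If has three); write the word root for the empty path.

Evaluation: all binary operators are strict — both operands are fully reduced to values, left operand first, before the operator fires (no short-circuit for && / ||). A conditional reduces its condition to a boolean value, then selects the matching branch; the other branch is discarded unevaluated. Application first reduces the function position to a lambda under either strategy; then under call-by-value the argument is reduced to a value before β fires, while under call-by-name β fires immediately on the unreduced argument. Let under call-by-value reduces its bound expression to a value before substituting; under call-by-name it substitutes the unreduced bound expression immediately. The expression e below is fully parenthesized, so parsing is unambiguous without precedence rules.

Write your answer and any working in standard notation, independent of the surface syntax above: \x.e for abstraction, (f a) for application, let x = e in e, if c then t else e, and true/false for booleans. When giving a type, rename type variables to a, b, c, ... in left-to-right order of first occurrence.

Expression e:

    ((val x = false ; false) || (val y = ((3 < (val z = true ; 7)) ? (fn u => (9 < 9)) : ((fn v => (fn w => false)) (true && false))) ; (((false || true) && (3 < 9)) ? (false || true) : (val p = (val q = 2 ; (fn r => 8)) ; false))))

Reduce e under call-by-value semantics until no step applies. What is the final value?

Trace:
step 0: ((let x = false in false) || (let y = (if (3 < (let z = true in 7)) then (\u.(9 < 9)) else ((\v.(\w.false)) (true && false))) in (if ((false || true) && (3 < 9)) then (false || true) else (let p = (let q = 2 in (\r.8)) in false))))
step 1: [let@0] (false || (let y = (if (3 < (let z = true in 7)) then (\u.(9 < 9)) else ((\v.(\w.false)) (true && false))) in (if ((false || true) && (3 < 9)) then (false || true) else (let p = (let q = 2 in (\r.8)) in false))))
step 2: [let@1.0.0.1] (false || (let y = (if (3 < 7) then (\u.(9 < 9)) else ((\v.(\w.false)) (true && false))) in (if ((false || true) && (3 < 9)) then (false || true) else (let p = (let q = 2 in (\r.8)) in false))))
step 3: [delta@1.0.0] (false || (let y = (if true then (\u.(9 < 9)) else ((\v.(\w.false)) (true && false))) in (if ((false || true) && (3 < 9)) then (false || true) else (let p = (let q = 2 in (\r.8)) in false))))
step 4: [if@1.0] (false || (let y = (\u.(9 < 9)) in (if ((false || true) && (3 < 9)) then (false || true) else (let p = (let q = 2 in (\r.8)) in false))))
step 5: [let@1] (false || (if ((false || true) && (3 < 9)) then (false || true) else (let p = (let q = 2 in (\r.8)) in false)))
step 6: [delta@1.0.0] (false || (if (true && (3 < 9)) then (false || true) else (let p = (let q = 2 in (\r.8)) in false)))
step 7: [delta@1.0.1] (false || (if (true && true) then (false || true) else (let p = (let q = 2 in (\r.8)) in false)))
step 8: [delta@1.0] (false || (if true then (false || true) else (let p = (let q = 2 in (\r.8)) in false)))
step 9: [if@1] (false || (false || true))
step 10: [delta@1] (false || true)
step 11: [delta@root] true

Answer: true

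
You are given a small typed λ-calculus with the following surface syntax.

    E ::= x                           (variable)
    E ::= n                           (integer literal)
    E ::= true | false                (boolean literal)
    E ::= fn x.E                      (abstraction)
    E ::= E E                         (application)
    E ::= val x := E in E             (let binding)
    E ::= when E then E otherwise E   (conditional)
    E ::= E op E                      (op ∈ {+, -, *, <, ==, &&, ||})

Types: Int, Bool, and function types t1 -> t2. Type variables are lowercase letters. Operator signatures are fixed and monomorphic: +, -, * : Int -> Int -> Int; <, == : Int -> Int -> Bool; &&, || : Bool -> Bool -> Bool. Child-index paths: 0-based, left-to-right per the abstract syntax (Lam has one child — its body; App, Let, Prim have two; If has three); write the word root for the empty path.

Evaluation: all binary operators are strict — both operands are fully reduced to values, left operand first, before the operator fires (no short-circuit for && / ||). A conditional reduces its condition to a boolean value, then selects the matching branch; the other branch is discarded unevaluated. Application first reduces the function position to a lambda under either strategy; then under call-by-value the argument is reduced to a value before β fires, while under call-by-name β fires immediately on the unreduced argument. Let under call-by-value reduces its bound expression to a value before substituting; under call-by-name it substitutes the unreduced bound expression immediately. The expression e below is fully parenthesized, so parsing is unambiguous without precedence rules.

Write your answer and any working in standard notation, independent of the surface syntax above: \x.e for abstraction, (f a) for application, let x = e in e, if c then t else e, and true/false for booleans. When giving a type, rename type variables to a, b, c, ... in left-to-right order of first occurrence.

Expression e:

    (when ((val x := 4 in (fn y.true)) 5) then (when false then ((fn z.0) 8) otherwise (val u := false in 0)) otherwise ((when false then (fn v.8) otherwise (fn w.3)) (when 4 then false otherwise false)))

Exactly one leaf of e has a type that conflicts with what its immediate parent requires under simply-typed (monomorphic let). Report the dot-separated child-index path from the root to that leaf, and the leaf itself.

Derivation:
let x : Int
\y._ : a -> Bool
  unify a -> Bool ~ Int -> b
  unify a ~ Int
  unify Bool ~ b
_ _ : Bool
  unify Bool ~ Bool
  unify Bool ~ Bool
\z._ : c -> Int
  unify c -> Int ~ Int -> d
  unify c ~ Int
  unify Int ~ d
_ _ : Int
let u : Bool
  unify Int ~ Int
  unify Bool ~ Bool
\v._ : e -> Int
\w._ : f -> Int
  unify e -> Int ~ f -> Int
  unify e ~ f
  unify Int ~ Int
  unify Int ~ Bool
  FAIL: mismatch Int ~ Bool

Answer: 2.1.0 : 4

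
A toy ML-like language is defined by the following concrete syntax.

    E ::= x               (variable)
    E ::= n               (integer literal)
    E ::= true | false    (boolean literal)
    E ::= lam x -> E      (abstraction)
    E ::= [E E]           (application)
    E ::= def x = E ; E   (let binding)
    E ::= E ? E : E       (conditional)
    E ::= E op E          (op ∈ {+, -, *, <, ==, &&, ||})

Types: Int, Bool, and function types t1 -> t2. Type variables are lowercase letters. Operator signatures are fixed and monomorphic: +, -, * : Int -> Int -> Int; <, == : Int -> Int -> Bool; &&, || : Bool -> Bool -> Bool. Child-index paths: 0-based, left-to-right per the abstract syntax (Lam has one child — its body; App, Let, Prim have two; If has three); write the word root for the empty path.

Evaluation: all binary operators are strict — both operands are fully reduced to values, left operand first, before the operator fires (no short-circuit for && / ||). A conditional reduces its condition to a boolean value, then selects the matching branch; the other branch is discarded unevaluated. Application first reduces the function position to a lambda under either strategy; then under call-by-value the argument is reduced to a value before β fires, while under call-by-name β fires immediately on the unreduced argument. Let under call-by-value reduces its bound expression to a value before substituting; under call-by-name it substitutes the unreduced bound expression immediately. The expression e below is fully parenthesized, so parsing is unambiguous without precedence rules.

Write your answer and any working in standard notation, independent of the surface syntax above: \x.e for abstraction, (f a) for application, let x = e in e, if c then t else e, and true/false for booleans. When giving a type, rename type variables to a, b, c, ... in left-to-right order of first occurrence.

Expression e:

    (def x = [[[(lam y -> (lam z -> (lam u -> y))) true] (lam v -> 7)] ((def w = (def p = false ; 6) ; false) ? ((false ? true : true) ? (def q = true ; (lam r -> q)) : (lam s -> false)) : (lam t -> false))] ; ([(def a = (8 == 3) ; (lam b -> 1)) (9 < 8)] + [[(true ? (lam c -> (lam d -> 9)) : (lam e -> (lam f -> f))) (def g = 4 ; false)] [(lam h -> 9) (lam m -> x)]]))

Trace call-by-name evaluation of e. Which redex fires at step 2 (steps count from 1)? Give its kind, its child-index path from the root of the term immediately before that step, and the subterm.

Answer: let at 0.0 : (let a = (8 == 3) in (\b.1))

Working:
step 0: (let x = ((((\y.(\z.(\u.y))) true) (\v.7)) (if (let w = (let p = false in 6) in false) then (if (if false then true else true) then (let q = true in (\r.q)) else (\s.false)) else (\t.false))) in (((let a = (8 == 3) in (\b.1)) (9 < 8)) + (((if true then (\c.(\d.9)) else (\e.(\f.f))) (let g = 4 in false)) ((\h.9) (\m.x)))))
step 1: [let@root] (((let a = (8 == 3) in (\b.1)) (9 < 8)) + (((if true then (\c.(\d.9)) else (\e.(\f.f))) (let g = 4 in false)) ((\h.9) (\m.((((\y.(\z.(\u.y))) true) (\v.7)) (if (let w = (let p = false in 6) in false) then (if (if false then true else true) then (let q = true in (\r.q)) else (\s.false)) else (\t.false)))))))
step 2: [let@0.0] (((\b.1) (9 < 8)) + (((if true then (\c.(\d.9)) else (\e.(\f.f))) (let g = 4 in false)) ((\h.9) (\m.((((\y.(\z.(\u.y))) true) (\v.7)) (if (let w = (let p = false in 6) in false) then (if (if false then true else true) then (let q = true in (\r.q)) else (\s.false)) else (\t.false)))))))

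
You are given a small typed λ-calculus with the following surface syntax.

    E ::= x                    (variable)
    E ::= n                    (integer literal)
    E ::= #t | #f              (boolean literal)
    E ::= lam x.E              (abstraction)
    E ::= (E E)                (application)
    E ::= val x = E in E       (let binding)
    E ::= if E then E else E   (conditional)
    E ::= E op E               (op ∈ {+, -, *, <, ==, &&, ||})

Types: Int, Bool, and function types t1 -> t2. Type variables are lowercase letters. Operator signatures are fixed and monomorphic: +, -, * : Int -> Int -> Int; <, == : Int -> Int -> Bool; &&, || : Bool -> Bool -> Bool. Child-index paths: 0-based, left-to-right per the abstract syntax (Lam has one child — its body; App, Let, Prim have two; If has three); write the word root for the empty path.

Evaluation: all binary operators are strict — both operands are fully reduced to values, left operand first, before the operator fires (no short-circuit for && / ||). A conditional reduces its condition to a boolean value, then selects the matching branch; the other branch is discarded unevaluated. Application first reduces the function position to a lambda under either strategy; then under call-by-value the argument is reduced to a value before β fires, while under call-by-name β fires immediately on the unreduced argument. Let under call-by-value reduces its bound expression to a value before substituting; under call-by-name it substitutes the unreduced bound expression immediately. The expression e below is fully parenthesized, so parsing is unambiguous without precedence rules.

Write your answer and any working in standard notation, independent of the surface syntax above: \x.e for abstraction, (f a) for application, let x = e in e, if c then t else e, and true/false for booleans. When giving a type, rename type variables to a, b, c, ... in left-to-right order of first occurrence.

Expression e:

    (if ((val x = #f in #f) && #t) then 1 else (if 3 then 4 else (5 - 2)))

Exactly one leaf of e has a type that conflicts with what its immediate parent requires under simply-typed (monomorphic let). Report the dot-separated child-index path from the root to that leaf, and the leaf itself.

Answer: 2.0 : 3

Trace:
let x : Bool
  unify Bool ~ Bool
  unify Bool ~ Bool
  unify Bool ~ Bool
  unify Int ~ Bool
  FAIL: mismatch Int ~ Bool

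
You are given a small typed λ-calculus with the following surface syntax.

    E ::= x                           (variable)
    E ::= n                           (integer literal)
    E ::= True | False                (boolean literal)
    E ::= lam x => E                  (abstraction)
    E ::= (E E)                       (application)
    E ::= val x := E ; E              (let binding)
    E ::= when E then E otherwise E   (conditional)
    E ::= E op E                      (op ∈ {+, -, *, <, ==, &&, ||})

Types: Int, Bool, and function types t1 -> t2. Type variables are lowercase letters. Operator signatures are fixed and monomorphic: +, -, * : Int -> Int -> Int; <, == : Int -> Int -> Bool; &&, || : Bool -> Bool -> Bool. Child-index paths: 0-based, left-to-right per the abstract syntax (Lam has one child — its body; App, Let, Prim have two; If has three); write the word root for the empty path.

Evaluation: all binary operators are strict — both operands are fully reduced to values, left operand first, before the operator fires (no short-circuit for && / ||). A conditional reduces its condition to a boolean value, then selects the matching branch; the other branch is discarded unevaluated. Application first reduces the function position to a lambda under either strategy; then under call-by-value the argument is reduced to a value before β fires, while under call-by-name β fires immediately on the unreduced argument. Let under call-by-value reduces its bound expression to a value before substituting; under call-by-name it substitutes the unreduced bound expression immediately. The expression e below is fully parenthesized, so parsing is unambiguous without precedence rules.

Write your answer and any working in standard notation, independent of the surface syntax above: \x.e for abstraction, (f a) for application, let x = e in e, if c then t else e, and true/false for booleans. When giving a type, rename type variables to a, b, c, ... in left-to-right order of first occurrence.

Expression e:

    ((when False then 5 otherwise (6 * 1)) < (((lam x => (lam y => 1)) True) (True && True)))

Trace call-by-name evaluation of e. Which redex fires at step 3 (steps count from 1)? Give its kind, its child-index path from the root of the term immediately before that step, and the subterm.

Trace:
step 0: ((if false then 5 else (6 * 1)) < (((\x.(\y.1)) true) (true && true)))
step 1: [if@0] ((6 * 1) < (((\x.(\y.1)) true) (true && true)))
step 2: [delta@0] (6 < (((\x.(\y.1)) true) (true && true)))
step 3: [beta@1.0] (6 < ((\y.1) (true && true)))

Answer: beta at 1.0 : ((\x.(\y.1)) true)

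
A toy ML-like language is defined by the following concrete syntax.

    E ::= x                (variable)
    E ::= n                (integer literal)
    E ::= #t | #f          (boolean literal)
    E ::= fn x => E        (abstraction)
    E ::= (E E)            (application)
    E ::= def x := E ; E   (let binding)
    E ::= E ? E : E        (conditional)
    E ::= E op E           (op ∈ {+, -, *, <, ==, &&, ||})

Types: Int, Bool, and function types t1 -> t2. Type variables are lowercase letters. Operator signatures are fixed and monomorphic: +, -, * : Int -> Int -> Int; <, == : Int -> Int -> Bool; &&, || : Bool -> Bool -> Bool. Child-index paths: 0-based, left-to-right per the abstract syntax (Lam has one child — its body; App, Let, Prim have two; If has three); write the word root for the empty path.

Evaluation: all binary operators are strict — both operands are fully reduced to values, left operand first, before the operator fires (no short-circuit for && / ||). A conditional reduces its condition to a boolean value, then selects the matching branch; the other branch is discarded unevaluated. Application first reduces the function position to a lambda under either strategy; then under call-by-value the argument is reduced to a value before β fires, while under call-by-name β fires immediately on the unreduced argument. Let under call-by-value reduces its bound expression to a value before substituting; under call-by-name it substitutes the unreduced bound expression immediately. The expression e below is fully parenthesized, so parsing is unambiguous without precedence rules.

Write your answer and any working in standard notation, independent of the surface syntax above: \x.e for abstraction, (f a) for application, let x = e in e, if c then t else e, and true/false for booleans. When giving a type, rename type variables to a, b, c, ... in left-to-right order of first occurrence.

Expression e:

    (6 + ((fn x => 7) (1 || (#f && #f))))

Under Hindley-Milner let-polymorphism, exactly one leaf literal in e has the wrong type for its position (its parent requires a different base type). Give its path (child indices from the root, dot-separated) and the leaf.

Derivation:
  unify Int ~ Int
\x._ : a -> Int
  unify Int ~ Bool
  FAIL: mismatch Int ~ Bool

Answer: 1.1.0 : 1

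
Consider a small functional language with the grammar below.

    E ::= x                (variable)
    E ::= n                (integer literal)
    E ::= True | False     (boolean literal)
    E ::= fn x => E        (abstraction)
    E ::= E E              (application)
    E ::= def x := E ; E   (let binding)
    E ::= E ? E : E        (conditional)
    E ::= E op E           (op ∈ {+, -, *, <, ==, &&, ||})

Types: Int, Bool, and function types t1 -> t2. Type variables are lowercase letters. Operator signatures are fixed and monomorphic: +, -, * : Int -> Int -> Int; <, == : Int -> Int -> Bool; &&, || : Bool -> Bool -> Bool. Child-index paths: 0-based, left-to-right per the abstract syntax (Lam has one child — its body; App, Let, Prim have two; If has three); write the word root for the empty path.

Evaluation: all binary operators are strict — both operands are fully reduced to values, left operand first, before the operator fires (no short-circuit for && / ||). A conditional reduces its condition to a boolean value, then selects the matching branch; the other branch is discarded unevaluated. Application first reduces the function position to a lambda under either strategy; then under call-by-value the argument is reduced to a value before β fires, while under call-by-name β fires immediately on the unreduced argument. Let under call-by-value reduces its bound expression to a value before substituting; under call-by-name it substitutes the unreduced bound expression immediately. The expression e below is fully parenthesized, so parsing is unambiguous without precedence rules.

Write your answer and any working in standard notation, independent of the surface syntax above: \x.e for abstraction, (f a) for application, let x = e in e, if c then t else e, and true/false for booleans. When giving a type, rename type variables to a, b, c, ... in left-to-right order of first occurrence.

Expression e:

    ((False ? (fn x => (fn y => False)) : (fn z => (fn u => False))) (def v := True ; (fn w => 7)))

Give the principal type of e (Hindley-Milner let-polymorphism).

Working:
  unify Bool ~ Bool
\y._ : b -> Bool
\x._ : a -> b -> Bool
\u._ : d -> Bool
\z._ : c -> d -> Bool
  unify a -> b -> Bool ~ c -> d -> Bool
  unify a ~ c
  unify b -> Bool ~ d -> Bool
  unify b ~ d
  unify Bool ~ Bool
let v : Bool
\w._ : e -> Int
  unify c -> d -> Bool ~ (e -> Int) -> f
  unify c ~ e -> Int
  unify d -> Bool ~ f
_ _ : d -> Bool

Answer: a -> Bool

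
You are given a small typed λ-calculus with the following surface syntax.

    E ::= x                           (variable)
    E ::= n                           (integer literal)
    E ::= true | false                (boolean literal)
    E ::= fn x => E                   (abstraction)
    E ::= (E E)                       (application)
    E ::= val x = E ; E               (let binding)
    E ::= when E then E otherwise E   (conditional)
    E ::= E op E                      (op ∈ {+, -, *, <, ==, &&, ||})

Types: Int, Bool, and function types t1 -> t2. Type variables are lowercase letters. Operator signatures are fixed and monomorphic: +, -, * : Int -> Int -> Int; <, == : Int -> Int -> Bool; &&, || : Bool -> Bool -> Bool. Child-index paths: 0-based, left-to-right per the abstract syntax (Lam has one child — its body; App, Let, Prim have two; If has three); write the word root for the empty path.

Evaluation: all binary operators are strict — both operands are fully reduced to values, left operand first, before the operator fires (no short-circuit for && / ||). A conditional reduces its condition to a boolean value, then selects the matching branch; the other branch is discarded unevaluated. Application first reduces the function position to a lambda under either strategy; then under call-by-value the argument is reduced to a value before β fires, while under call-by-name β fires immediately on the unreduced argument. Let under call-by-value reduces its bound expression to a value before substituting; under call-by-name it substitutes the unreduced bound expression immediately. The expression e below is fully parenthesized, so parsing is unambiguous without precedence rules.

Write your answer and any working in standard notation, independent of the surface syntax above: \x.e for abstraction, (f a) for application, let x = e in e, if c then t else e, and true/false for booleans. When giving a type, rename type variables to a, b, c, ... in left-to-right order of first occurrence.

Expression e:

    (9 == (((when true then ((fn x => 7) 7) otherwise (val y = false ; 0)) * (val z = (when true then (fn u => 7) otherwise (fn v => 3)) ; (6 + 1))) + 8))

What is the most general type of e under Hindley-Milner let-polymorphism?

Answer: Bool

Trace:
  unify Int ~ Int
  unify Bool ~ Bool
\x._ : a -> Int
  unify a -> Int ~ Int -> b
  unify a ~ Int
  unify Int ~ b
_ _ : Int
let y : Bool
  unify Int ~ Int
  unify Int ~ Int
  unify Bool ~ Bool
\u._ : c -> Int
\v._ : d -> Int
  unify c -> Int ~ d -> Int
  unify c ~ d
  unify Int ~ Int
let z : forall. d -> Int
  unify Int ~ Int
  unify Int ~ Int
  unify Int ~ Int
  unify Int ~ Int
  unify Int ~ Int
  unify Int ~ Int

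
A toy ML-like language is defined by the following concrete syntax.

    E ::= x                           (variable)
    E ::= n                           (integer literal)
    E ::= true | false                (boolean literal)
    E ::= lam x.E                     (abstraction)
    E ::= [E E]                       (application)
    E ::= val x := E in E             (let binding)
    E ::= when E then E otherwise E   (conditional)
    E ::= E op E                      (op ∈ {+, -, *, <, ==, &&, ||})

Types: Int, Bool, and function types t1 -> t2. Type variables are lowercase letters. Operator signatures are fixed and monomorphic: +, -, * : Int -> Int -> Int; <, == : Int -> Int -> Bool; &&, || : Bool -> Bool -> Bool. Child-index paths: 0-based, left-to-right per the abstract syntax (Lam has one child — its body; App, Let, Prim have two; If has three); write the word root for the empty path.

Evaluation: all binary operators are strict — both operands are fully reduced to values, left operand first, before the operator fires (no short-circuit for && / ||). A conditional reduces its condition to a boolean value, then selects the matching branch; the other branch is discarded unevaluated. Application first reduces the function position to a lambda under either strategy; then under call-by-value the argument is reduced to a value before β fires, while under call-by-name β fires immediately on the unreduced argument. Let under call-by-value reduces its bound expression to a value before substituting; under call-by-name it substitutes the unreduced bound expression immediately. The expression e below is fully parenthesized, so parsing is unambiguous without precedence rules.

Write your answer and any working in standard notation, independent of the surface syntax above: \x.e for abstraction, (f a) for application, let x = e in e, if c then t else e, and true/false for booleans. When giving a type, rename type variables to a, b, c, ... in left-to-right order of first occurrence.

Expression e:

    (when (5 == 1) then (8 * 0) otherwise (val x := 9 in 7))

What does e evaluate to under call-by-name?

Trace:
step 0: (if (5 == 1) then (8 * 0) else (let x = 9 in 7))
step 1: [delta@0] (if false then (8 * 0) else (let x = 9 in 7))
step 2: [if@root] (let x = 9 in 7)
step 3: [let@root] 7

Answer: 7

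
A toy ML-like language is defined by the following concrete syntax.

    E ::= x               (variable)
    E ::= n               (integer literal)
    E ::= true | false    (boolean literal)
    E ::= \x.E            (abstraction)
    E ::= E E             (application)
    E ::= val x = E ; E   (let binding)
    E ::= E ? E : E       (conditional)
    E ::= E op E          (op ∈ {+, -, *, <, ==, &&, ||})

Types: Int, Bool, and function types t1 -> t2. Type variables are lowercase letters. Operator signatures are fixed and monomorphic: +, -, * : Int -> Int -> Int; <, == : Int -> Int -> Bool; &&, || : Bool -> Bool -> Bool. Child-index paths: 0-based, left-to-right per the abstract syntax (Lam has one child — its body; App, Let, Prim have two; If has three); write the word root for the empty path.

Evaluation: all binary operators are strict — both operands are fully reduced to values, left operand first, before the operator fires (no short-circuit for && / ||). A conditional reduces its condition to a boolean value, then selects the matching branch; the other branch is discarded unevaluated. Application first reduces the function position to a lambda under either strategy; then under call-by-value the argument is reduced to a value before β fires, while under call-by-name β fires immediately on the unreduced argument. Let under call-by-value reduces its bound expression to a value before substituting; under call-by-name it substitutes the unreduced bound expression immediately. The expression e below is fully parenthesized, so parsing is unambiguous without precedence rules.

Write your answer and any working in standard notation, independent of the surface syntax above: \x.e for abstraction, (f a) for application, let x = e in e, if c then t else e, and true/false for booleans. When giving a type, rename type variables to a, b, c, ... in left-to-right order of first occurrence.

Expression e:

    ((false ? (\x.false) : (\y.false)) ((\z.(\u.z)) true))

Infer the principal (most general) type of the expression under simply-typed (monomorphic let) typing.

Trace:
  unify Bool ~ Bool
\x._ : a -> Bool
\y._ : b -> Bool
  unify a -> Bool ~ b -> Bool
  unify a ~ b
  unify Bool ~ Bool
z : c
\u._ : d -> c
\z._ : c -> d -> c
  unify c -> d -> c ~ Bool -> e
  unify c ~ Bool
  unify d -> Bool ~ e
_ _ : d -> Bool
  unify b -> Bool ~ (d -> Bool) -> f
  unify b ~ d -> Bool
  unify Bool ~ f
_ _ : Bool

Answer: Bool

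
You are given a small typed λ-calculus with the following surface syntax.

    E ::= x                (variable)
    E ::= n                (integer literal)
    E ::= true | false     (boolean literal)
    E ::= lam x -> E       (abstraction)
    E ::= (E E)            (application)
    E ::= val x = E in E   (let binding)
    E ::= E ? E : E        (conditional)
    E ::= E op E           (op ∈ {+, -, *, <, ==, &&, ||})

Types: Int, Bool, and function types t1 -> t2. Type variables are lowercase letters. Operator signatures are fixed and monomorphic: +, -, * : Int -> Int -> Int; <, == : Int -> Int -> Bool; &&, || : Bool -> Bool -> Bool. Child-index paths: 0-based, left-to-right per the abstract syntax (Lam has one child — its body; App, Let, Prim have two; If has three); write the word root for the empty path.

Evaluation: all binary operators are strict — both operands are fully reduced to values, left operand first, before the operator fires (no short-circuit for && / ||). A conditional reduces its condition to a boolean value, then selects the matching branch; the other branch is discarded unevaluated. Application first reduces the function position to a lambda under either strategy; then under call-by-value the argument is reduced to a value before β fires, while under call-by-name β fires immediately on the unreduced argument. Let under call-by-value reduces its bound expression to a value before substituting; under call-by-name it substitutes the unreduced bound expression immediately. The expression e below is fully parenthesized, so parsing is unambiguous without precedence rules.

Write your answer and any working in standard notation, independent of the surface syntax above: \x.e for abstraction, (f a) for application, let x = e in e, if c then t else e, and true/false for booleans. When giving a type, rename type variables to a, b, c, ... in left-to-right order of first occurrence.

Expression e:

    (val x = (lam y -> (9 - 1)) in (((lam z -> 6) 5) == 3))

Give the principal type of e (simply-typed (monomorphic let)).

Answer: Bool

Trace:
  unify Int ~ Int
  unify Int ~ Int
\y._ : a -> Int
let x : a -> Int
\z._ : b -> Int
  unify b -> Int ~ Int -> c
  unify b ~ Int
  unify Int ~ c
_ _ : Int
  unify Int ~ Int
  unify Int ~ Int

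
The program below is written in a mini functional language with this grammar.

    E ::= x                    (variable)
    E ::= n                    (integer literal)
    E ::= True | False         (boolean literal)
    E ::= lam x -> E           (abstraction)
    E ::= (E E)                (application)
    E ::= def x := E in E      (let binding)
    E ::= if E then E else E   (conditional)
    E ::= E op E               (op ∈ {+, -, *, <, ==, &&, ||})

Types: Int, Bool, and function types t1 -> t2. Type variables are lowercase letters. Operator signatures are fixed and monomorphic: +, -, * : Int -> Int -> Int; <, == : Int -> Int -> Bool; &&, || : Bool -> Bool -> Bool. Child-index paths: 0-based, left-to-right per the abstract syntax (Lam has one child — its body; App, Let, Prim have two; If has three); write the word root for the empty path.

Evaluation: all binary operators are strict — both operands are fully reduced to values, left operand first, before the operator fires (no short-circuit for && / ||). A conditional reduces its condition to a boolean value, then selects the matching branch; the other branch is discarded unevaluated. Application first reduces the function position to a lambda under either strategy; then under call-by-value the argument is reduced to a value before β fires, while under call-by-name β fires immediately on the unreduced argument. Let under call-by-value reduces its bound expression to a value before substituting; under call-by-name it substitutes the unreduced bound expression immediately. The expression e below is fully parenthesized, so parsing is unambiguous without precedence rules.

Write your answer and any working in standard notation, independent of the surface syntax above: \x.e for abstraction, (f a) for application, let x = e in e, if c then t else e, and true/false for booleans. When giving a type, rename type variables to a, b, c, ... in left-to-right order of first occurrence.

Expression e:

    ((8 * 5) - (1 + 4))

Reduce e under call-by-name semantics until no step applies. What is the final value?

Answer: 35

Working:
step 0: ((8 * 5) - (1 + 4))
step 1: [delta@0] (40 - (1 + 4))
step 2: [delta@1] (40 - 5)
step 3: [delta@root] 35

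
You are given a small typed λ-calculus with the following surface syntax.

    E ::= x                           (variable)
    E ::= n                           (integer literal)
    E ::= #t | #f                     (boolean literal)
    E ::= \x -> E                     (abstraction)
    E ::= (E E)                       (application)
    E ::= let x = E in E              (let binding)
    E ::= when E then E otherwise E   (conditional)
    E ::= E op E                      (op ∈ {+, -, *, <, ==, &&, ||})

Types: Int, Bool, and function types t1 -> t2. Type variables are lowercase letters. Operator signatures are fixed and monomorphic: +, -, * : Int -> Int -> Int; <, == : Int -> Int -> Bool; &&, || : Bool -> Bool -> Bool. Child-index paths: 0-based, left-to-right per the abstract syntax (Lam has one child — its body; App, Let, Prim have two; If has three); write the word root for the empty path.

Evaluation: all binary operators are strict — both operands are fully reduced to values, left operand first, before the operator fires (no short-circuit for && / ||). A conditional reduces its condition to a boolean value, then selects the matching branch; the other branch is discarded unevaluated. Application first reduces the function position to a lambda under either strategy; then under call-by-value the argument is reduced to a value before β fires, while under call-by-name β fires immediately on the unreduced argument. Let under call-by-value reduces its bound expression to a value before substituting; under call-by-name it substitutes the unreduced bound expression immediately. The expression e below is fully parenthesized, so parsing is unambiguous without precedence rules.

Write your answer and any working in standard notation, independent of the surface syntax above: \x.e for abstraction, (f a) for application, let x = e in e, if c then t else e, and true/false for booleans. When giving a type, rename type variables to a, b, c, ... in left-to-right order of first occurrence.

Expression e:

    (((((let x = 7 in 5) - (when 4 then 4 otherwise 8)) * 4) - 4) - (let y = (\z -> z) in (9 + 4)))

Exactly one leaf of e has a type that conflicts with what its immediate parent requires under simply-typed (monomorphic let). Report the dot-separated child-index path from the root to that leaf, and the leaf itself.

Derivation:
let x : Int
  unify Int ~ Int
  unify Int ~ Bool
  FAIL: mismatch Int ~ Bool

Answer: 0.0.0.1.0 : 4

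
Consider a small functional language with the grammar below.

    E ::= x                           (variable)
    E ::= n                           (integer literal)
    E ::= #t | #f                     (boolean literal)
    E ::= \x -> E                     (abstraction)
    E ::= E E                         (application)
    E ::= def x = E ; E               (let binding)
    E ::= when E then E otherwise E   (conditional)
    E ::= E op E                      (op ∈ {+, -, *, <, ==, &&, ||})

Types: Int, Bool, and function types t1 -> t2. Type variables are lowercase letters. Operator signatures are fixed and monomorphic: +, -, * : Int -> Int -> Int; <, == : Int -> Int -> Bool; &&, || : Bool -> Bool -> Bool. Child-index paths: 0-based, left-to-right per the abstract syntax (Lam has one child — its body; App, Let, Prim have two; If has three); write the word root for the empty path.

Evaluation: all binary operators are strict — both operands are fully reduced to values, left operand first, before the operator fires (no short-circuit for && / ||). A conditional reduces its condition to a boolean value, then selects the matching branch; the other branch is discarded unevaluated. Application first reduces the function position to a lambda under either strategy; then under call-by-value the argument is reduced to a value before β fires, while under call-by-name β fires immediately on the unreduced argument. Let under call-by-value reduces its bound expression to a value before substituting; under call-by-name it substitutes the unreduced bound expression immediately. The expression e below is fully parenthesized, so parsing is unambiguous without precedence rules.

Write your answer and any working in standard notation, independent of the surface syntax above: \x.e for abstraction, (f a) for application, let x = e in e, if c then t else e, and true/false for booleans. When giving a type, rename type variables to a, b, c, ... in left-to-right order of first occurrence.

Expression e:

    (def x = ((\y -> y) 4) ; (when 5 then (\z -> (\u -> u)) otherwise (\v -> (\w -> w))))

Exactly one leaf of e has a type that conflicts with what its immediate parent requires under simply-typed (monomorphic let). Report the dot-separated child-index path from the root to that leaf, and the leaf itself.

Working:
y : a
\y._ : a -> a
  unify a -> a ~ Int -> b
  unify a ~ Int
  unify Int ~ b
_ _ : Int
let x : Int
  unify Int ~ Bool
  FAIL: mismatch Int ~ Bool

Answer: 1.0 : 5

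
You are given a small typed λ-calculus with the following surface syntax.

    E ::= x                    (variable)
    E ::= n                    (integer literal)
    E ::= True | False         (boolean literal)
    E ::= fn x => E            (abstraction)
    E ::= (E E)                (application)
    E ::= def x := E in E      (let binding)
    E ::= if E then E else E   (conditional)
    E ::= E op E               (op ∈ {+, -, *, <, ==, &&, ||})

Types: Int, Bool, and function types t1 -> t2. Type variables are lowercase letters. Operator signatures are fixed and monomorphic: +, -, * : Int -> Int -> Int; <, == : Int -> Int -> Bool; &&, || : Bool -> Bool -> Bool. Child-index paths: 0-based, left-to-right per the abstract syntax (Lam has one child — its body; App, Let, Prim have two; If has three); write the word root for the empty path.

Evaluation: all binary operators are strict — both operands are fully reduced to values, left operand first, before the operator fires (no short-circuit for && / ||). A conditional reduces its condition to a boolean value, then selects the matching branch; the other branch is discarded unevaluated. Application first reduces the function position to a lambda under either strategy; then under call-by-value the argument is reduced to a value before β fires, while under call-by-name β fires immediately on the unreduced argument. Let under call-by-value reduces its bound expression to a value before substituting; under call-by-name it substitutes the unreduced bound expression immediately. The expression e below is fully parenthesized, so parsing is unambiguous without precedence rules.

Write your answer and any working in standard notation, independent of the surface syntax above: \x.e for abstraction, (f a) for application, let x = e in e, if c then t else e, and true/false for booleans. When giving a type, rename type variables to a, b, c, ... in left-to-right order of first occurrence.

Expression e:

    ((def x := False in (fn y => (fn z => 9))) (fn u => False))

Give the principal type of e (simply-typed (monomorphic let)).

Answer: a -> Int

Derivation:
let x : Bool
\z._ : b -> Int
\y._ : a -> b -> Int
\u._ : c -> Bool
  unify a -> b -> Int ~ (c -> Bool) -> d
  unify a ~ c -> Bool
  unify b -> Int ~ d
_ _ : b -> Int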